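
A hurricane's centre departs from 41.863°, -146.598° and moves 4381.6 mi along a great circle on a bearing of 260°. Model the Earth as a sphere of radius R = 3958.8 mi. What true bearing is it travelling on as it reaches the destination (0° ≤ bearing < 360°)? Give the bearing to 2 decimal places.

δ = 4381.6/3958.8 = 1.106800 rad (63.4150°).
With φ₁ = 41.863° = 0.730647 rad and θ = 260° = 4.537856 rad:
Applying the spherical law of cosines for sides, sin φ₂ = sin φ₁ cos δ + cos φ₁ sin δ cos θ = 0.183007, so φ₂ = 10.545°.
Δλ = atan2( sin θ sin δ cos φ₁ , cos δ − sin φ₁ sin φ₂ ) = atan2(-0.655884, 0.325395) = -1.110260 rad = -63.613°.
λ₂ = -146.598° + -63.613° = -210.211°, normalized to (−180°, 180°] → 149.789°.
The forward bearing on arrival equals the back-azimuth from the destination plus 180°.
Back-azimuth from P₂ (10.54°, 149.79°) to P₁ (41.86°, -146.60°), with Δλ' = λ₁ − λ₂ = -296.39°: atan2( sin Δλ' cos φ₁ , cos φ₂ sin φ₁ − sin φ₂ cos φ₁ cos Δλ' ) = 48.25°.
Final bearing = (48.25° + 180°) mod 360° = 228.25°.

final bearing 228.25°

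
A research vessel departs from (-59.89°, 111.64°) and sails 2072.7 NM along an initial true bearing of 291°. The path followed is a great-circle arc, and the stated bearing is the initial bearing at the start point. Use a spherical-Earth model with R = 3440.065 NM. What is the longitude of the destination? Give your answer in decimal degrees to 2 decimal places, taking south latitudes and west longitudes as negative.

longitude 69.71°

Angular distance δ = d/R = 2072.7 / 3440.065 = 0.602518 rad.
Start latitude φ₁ = -1.045278 rad; initial bearing θ = 5.078908 rad.
Destination latitude: φ₂ = arcsin( sin φ₁ cos δ + cos φ₁ sin δ cos θ ) = arcsin(-0.610852) = -37.65°.
Δλ = atan2( sin θ sin δ cos φ₁ , cos δ − sin φ₁ sin φ₂ ) = atan2(-0.265418, 0.295486) = -0.731843 rad = -41.93°.
λ₂ = 111.64° + -41.93° = 69.71°.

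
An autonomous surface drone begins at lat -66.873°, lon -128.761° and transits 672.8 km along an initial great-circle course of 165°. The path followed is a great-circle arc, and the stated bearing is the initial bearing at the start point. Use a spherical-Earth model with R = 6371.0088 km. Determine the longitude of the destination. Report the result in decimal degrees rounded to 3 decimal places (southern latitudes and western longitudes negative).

longitude -123.512°

δ = 672.8/6371.0088 = 0.105603 rad (6.0506°).
Converting: φ₁ = -1.167154 rad, θ = 2.879793 rad.
sin φ₂ = sin φ₁ cos δ + cos φ₁ sin δ cos θ = (-0.919637)(0.994429) + (0.392771)(0.105407)(-0.965926) = -0.954503
φ₂ = asin(-0.954503) = -1.267990 rad = -72.650°.
For the longitude increment, Δλ = atan2( sin θ sin δ cos φ₁, cos δ − sin φ₁ sin φ₂ ) = atan2(0.010715, 0.116633) = 5.249°.
Hence λ₂ = -128.761° + 5.249° = -123.512°.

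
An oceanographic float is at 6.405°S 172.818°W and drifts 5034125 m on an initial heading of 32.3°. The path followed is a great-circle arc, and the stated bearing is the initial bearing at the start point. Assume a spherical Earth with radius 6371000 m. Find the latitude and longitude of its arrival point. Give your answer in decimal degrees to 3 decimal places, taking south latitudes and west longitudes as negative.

Central angle δ = d/R = 0.790162 rad.
Start latitude φ₁ = -0.111788 rad; initial bearing θ = 0.563741 rad.
Applying the spherical law of cosines for sides, sin φ₂ = sin φ₁ cos δ + cos φ₁ sin δ cos θ = 0.518278, so φ₂ = 31.217°.
Then Δλ = atan2(0.377270, 0.761547) = 0.459961 rad, from sin θ sin δ cos φ₁ over cos δ − sin φ₁ sin φ₂.
Hence λ₂ = -172.818° + 26.354° = -146.464°.

latitude 31.217°, longitude -146.464°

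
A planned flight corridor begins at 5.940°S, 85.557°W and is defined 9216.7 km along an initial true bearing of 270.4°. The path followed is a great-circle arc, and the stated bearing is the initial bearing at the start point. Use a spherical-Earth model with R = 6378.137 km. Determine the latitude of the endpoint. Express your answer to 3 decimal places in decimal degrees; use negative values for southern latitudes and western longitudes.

latitude -0.349°

The arc subtends δ = 9216.7/6378.137 = 1.445046 rad at the centre.
Start latitude φ₁ = -0.103673 rad; initial bearing θ = 4.719370 rad.
Applying the spherical law of cosines for sides, sin φ₂ = sin φ₁ cos δ + cos φ₁ sin δ cos θ = -0.006090, so φ₂ = -0.349°.
For the longitude increment, Δλ = atan2( sin θ sin δ cos φ₁, cos δ − sin φ₁ sin φ₂ ) = atan2(-0.986753, 0.124789) = -82.792°.
Hence λ₂ = -85.557° + -82.792° = -168.349°.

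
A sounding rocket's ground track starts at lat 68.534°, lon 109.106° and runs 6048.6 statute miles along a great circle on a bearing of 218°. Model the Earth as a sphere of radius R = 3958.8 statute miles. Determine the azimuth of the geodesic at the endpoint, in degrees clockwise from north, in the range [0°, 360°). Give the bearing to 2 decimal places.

The arc subtends δ = 6048.6/3958.8 = 1.527887 rad at the centre.
Start latitude φ₁ = 1.196144 rad; initial bearing θ = 3.804818 rad.
Applying the spherical law of cosines for sides, sin φ₂ = sin φ₁ cos δ + cos φ₁ sin δ cos θ = -0.248186, so φ₂ = -14.370°.
Δλ = atan2( sin θ sin δ cos φ₁ , cos δ − sin φ₁ sin φ₂ ) = atan2(-0.225093, 0.273866) = -0.687958 rad = -39.417°.
λ₂ = 109.106° + -39.417° = 69.689°.
The forward bearing on arrival equals the back-azimuth from the destination plus 180°.
Back-azimuth from P₂ (-14.37°, 69.69°) to P₁ (68.53°, 109.11°), with Δλ' = λ₁ − λ₂ = 39.42°: atan2( sin Δλ' cos φ₁ , cos φ₂ sin φ₁ − sin φ₂ cos φ₁ cos Δλ' ) = 13.45°.
Final bearing = (13.45° + 180°) mod 360° = 193.45°.

final bearing 193.45°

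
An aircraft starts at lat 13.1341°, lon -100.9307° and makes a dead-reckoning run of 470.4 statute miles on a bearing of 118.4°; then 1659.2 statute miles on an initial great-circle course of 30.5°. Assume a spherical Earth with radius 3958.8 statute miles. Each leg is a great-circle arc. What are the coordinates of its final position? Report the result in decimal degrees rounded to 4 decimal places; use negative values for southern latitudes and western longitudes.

latitude 30.0954°, longitude -81.0442°

Apply the spherical direct solution leg by leg, carrying full precision between legs.
Leg 1: from (13.1341°, -100.9307°), δ = 470.4/3958.8 = 0.118824 rad, θ = 118.4° → φ = 9.8297°, λ = -94.8556°.
Leg 2: from (9.8297°, -94.8556°), δ = 1659.2/3958.8 = 0.419117 rad, θ = 30.5° → φ = 30.0954°, λ = -81.0442°.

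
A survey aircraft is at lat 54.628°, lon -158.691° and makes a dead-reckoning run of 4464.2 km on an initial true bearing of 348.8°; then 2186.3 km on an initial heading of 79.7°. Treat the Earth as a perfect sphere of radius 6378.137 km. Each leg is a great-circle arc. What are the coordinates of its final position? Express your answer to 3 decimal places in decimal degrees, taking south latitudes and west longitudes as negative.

latitude 70.155°, longitude 158.170°

Apply the spherical direct solution leg by leg, carrying full precision between legs.
Leg 1: from (54.628°, -158.691°), δ = 4464.2/6378.137 = 0.699922 rad, θ = 348.8° → φ = 81.687°, λ = 81.230°.
Leg 2: from (81.687°, 81.230°), δ = 2186.3/6378.137 = 0.342780 rad, θ = 79.7° → φ = 70.155°, λ = 158.170°.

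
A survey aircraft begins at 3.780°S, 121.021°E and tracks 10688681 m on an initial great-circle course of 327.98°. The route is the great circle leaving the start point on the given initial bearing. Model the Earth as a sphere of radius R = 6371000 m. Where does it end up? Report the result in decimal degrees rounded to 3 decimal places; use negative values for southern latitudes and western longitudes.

latitude 58.019°, longitude 25.506°

δ = 10688681/6371000 = 1.677709 rad (96.1256°).
Converting: φ₁ = -0.065973 rad, θ = 5.724331 rad.
sin φ₂ = sin φ₁ cos δ + cos φ₁ sin δ cos θ = (-0.065926)(-0.106709) + (0.997825)(0.994290)(0.847863) = 0.848223
φ₂ = asin(0.848223) = 1.012621 rad = 58.019°.
Δλ = atan2( sin θ sin δ cos φ₁ , cos δ − sin φ₁ sin φ₂ ) = atan2(-0.526041, -0.050789) = -1.667048 rad = -95.515°.
λ₂ = λ₁ + Δλ = 25.506°.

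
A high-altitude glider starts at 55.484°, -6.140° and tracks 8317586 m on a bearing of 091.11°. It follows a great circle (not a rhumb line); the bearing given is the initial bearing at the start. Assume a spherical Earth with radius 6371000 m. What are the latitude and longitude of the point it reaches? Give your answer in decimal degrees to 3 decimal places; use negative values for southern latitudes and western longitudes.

latitude 11.854°, longitude 74.216°

Angular distance δ = d/R = 8317586 / 6371000 = 1.305539 rad.
With φ₁ = 55.484° = 0.968378 rad and θ = 91.11° = 1.590169 rad:
Applying the spherical law of cosines for sides, sin φ₂ = sin φ₁ cos δ + cos φ₁ sin δ cos θ = 0.205417, so φ₂ = 11.854°.
Then Δλ = atan2(0.546716, 0.092901) = 1.402478 rad, from sin θ sin δ cos φ₁ over cos δ − sin φ₁ sin φ₂.
Hence λ₂ = -6.140° + 80.356° = 74.216°.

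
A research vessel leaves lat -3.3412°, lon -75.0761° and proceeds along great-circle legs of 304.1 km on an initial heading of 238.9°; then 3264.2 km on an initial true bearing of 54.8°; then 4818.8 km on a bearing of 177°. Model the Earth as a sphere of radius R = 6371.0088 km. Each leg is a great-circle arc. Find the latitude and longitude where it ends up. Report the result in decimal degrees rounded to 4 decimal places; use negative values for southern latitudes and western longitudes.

Apply the spherical direct solution leg by leg, carrying full precision between legs.
Leg 1: from (-3.3412°, -75.0761°), δ = 304.1/6371.0088 = 0.047732 rad, θ = 238.9° → φ = -4.7506°, λ = -77.4257°.
Leg 2: from (-4.7506°, -77.4257°), δ = 3264.2/6371.0088 = 0.512352 rad, θ = 54.8° → φ = 12.0888°, λ = -53.2414°.
Leg 3: from (12.0888°, -53.2414°), δ = 4818.8/6371.0088 = 0.756364 rad, θ = 177° → φ = -31.1860°, λ = -50.8352°.

latitude -31.1860°, longitude -50.8352°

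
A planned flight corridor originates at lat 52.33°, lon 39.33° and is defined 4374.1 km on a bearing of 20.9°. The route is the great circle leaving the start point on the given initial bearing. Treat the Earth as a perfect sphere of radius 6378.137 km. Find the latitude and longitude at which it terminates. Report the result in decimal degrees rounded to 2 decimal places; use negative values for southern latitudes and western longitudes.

latitude 76.94°, longitude 128.15°

The arc subtends δ = 4374.1/6378.137 = 0.685796 rad at the centre.
Start latitude φ₁ = 0.913331 rad; initial bearing θ = 0.364774 rad.
Applying the spherical law of cosines for sides, sin φ₂ = sin φ₁ cos δ + cos φ₁ sin δ cos θ = 0.974135, so φ₂ = 76.94°.
Then Δλ = atan2(0.138062, 0.002845) = 1.550194 rad, from sin θ sin δ cos φ₁ over cos δ − sin φ₁ sin φ₂.
λ₂ = λ₁ + Δλ = 128.15°.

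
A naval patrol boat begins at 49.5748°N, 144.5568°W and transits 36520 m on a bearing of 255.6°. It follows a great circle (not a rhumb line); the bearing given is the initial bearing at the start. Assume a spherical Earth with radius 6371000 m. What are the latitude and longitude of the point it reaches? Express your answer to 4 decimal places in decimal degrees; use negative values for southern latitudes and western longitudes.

The arc subtends δ = 36520/6371000 = 0.005732 rad at the centre.
Start latitude φ₁ = 0.865243 rad; initial bearing θ = 4.461062 rad.
sin φ₂ = sin φ₁ cos δ + cos φ₁ sin δ cos θ = (0.761253)(0.999984) + (0.648455)(0.005732)(-0.248690) = 0.760316
φ₂ = asin(0.760316) = 0.863800 rad = 49.4921°.
For the longitude increment, Δλ = atan2( sin θ sin δ cos φ₁, cos δ − sin φ₁ sin φ₂ ) = atan2(-0.003600, 0.421190) = -0.4897°.
Hence λ₂ = -144.5568° + -0.4897° = -145.0465°.

latitude 49.4921°, longitude -145.0465°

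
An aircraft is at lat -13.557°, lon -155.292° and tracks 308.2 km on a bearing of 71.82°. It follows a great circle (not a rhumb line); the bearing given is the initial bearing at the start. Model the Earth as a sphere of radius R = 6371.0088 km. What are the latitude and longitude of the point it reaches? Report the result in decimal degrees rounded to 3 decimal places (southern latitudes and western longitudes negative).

latitude -12.678°, longitude -152.593°

Central angle δ = d/R = 0.048375 rad.
Converting: φ₁ = -0.236614 rad, θ = 1.253495 rad.
Destination latitude: φ₂ = arcsin( sin φ₁ cos δ + cos φ₁ sin δ cos θ ) = arcsin(-0.219471) = -12.678°.
For the longitude increment, Δλ = atan2( sin θ sin δ cos φ₁, cos δ − sin φ₁ sin φ₂ ) = atan2(0.044663, 0.947383) = 2.699°.
λ₂ = -155.292° + 2.699° = -152.593°.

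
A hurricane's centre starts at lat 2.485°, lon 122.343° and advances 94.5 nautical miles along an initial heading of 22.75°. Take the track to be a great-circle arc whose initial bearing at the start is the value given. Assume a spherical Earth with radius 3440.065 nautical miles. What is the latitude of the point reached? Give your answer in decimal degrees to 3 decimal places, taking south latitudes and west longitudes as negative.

Angular distance δ = d/R = 94.5 / 3440.065 = 0.027470 rad.
Converting: φ₁ = 0.043371 rad, θ = 0.397062 rad.
Applying the spherical law of cosines for sides, sin φ₂ = sin φ₁ cos δ + cos φ₁ sin δ cos θ = 0.068648, so φ₂ = 3.936°.
For the longitude increment, Δλ = atan2( sin θ sin δ cos φ₁, cos δ − sin φ₁ sin φ₂ ) = atan2(0.010612, 0.996646) = 0.610°.
λ₂ = λ₁ + Δλ = 122.953°.

latitude 3.936°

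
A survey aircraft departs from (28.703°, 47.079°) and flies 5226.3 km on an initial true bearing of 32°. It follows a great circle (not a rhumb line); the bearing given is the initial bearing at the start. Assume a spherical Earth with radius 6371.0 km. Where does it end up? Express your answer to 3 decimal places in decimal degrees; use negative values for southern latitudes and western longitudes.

latitude 60.640°, longitude 99.309°

Central angle δ = d/R = 0.820326 rad.
With φ₁ = 28.703° = 0.500962 rad and θ = 32° = 0.558505 rad:
sin φ₂ = sin φ₁ cos δ + cos φ₁ sin δ cos θ = (0.480269)(0.681982) + (0.877121)(0.731369)(0.848048) = 0.871557
φ₂ = asin(0.871557) = 1.058369 rad = 60.640°.
Then Δλ = atan2(0.339943, 0.263400) = 0.911588 rad, from sin θ sin δ cos φ₁ over cos δ − sin φ₁ sin φ₂.
λ₂ = 47.079° + 52.230° = 99.309°.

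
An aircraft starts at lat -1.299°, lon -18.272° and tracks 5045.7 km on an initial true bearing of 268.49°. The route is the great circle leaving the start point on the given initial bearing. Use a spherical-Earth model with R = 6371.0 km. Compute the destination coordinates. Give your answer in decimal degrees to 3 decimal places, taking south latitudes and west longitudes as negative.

latitude -1.987°, longitude -63.664°

The arc subtends δ = 5045.7/6371 = 0.791979 rad at the centre.
With φ₁ = -1.299° = -0.022672 rad and θ = 268.49° = 4.686035 rad:
Applying the spherical law of cosines for sides, sin φ₂ = sin φ₁ cos δ + cos φ₁ sin δ cos θ = -0.034675, so φ₂ = -1.987°.
Δλ = atan2( sin θ sin δ cos φ₁ , cos δ − sin φ₁ sin φ₂ ) = atan2(-0.711315, 0.701652) = -0.792237 rad = -45.392°.
Hence λ₂ = -18.272° + -45.392° = -63.664°.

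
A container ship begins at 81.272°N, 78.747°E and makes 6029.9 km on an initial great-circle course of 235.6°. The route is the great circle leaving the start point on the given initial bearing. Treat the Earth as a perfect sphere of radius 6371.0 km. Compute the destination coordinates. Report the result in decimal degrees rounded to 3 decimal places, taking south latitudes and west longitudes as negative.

latitude 30.546°, longitude 27.730°

Angular distance δ = d/R = 6029.9 / 6371 = 0.946461 rad.
Converting: φ₁ = 1.418464 rad, θ = 4.111996 rad.
Destination latitude: φ₂ = arcsin( sin φ₁ cos δ + cos φ₁ sin δ cos θ ) = arcsin(0.508232) = 30.546°.
For the longitude increment, Δλ = atan2( sin θ sin δ cos φ₁, cos δ − sin φ₁ sin φ₂ ) = atan2(-0.101586, 0.082212) = -51.017°.
Hence λ₂ = 78.747° + -51.017° = 27.730°.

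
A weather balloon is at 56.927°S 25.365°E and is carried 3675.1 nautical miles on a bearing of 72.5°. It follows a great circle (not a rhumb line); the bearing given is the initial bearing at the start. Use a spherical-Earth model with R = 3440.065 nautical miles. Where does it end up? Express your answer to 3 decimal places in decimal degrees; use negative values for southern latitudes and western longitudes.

Central angle δ = d/R = 1.068323 rad.
With φ₁ = -56.927° = -0.993564 rad and θ = 72.5° = 1.265364 rad:
Applying the spherical law of cosines for sides, sin φ₂ = sin φ₁ cos δ + cos φ₁ sin δ cos θ = -0.259751, so φ₂ = -15.055°.
For the longitude increment, Δλ = atan2( sin θ sin δ cos φ₁, cos δ − sin φ₁ sin φ₂ ) = atan2(0.456119, 0.263930) = 59.945°.
λ₂ = λ₁ + Δλ = 85.310°.

latitude -15.055°, longitude 85.310°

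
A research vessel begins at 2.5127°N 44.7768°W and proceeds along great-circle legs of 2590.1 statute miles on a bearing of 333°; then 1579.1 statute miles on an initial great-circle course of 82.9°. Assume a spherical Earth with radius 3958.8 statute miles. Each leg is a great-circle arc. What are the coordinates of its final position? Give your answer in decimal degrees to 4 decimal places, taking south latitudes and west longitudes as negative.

latitude 34.7835°, longitude -36.5537°

Apply the spherical direct solution leg by leg, carrying full precision between legs.
Leg 1: from (2.5127°, -44.7768°), δ = 2590.1/3958.8 = 0.654264 rad, θ = 333° → φ = 35.2055°, λ = -64.5402°.
Leg 2: from (35.2055°, -64.5402°), δ = 1579.1/3958.8 = 0.398884 rad, θ = 82.9° → φ = 34.7835°, λ = -36.5537°.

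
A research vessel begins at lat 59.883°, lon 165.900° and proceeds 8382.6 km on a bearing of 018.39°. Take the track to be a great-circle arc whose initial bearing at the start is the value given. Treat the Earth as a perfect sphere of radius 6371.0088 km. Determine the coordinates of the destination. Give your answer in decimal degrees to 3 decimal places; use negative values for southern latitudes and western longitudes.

latitude 42.764°, longitude -38.671°

δ = 8382.6/6371.0088 = 1.315741 rad (75.3864°).
With φ₁ = 59.883° = 1.045156 rad and θ = 18.39° = 0.320966 rad:
sin φ₂ = sin φ₁ cos δ + cos φ₁ sin δ cos θ = (0.865003)(0.252299) + (0.501767)(0.967649)(0.948931) = 0.678978
φ₂ = asin(0.678978) = 0.746370 rad = 42.764°.
Δλ = atan2( sin θ sin δ cos φ₁ , cos δ − sin φ₁ sin φ₂ ) = atan2(0.153178, -0.335019) = 2.712749 rad = 155.429°.
λ₂ = 165.900° + 155.429° = 321.329°, normalized to (−180°, 180°] → -38.671°.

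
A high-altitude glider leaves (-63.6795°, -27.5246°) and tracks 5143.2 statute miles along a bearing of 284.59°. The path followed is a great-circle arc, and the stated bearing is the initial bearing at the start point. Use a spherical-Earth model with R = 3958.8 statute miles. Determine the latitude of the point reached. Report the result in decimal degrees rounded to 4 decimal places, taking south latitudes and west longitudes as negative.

Angular distance δ = d/R = 5143.2 / 3958.8 = 1.299182 rad.
Converting: φ₁ = -1.111417 rad, θ = 4.967033 rad.
sin φ₂ = sin φ₁ cos δ + cos φ₁ sin δ cos θ = (-0.896328)(0.268287) + (0.443392)(0.963339)(0.251900) = -0.132877
φ₂ = asin(-0.132877) = -0.133272 rad = -7.6359°.
Δλ = atan2( sin θ sin δ cos φ₁ , cos δ − sin φ₁ sin φ₂ ) = atan2(-0.413363, 0.149186) = -1.224438 rad = -70.1551°.
λ₂ = -27.5246° + -70.1551° = -97.6797°.

latitude -7.6359°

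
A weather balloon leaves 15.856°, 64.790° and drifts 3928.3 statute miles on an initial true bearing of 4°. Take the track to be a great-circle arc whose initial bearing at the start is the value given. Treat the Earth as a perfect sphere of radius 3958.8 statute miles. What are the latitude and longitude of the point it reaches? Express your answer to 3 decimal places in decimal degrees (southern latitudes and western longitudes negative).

latitude 72.336°, longitude 75.888°

Central angle δ = d/R = 0.992296 rad.
Start latitude φ₁ = 0.276739 rad; initial bearing θ = 0.069813 rad.
Applying the spherical law of cosines for sides, sin φ₂ = sin φ₁ cos δ + cos φ₁ sin δ cos θ = 0.952853, so φ₂ = 72.336°.
Δλ = atan2( sin θ sin δ cos φ₁ , cos δ − sin φ₁ sin φ₂ ) = atan2(0.056184, 0.286430) = 0.193692 rad = 11.098°.
Hence λ₂ = 64.790° + 11.098° = 75.888°.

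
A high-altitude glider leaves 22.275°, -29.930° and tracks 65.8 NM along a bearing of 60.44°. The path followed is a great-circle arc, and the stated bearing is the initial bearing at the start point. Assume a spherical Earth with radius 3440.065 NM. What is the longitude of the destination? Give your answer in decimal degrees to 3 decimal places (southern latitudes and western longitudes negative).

δ = 65.8/3440.065 = 0.019128 rad (1.0959°).
Start latitude φ₁ = 0.388772 rad; initial bearing θ = 1.054877 rad.
Destination latitude: φ₂ = arcsin( sin φ₁ cos δ + cos φ₁ sin δ cos θ ) = arcsin(0.387715) = 22.812°.
Δλ = atan2( sin θ sin δ cos φ₁ , cos δ − sin φ₁ sin φ₂ ) = atan2(0.015395, 0.852853) = 0.018050 rad = 1.034°.
λ₂ = -29.930° + 1.034° = -28.896°.

longitude -28.896°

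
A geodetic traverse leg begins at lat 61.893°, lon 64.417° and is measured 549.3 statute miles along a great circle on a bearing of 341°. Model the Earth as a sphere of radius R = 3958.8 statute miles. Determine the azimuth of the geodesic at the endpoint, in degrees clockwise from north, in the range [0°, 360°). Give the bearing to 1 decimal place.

final bearing 334.3°

δ = 549.3/3958.8 = 0.138754 rad (7.9500°).
With φ₁ = 61.893° = 1.080237 rad and θ = 341° = 5.951573 rad:
Destination latitude: φ₂ = arcsin( sin φ₁ cos δ + cos φ₁ sin δ cos θ ) = arcsin(0.935202) = 69.261°.
Then Δλ = atan2(-0.021214, 0.165476) = -0.127505 rad, from sin θ sin δ cos φ₁ over cos δ − sin φ₁ sin φ₂.
λ₂ = λ₁ + Δλ = 57.112°.
The forward bearing on arrival equals the back-azimuth from the destination plus 180°.
Back-azimuth from P₂ (69.3°, 57.1°) to P₁ (61.9°, 64.4°), with Δλ' = λ₁ − λ₂ = 7.3°: atan2( sin Δλ' cos φ₁ , cos φ₂ sin φ₁ − sin φ₂ cos φ₁ cos Δλ' ) = 154.3°.
Final bearing = (154.3° + 180°) mod 360° = 334.3°.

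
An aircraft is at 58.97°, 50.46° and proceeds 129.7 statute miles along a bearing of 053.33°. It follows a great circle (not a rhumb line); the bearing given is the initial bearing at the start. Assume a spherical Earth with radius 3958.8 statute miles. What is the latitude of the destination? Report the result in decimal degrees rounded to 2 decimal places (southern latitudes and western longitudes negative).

Angular distance δ = d/R = 129.7 / 3958.8 = 0.032762 rad.
With φ₁ = 58.97° = 1.029221 rad and θ = 53.33° = 0.930784 rad:
Applying the spherical law of cosines for sides, sin φ₂ = sin φ₁ cos δ + cos φ₁ sin δ cos θ = 0.866522, so φ₂ = 60.06°.
Δλ = atan2( sin θ sin δ cos φ₁ , cos δ − sin φ₁ sin φ₂ ) = atan2(0.013544, 0.256943) = 0.052662 rad = 3.02°.
λ₂ = 50.46° + 3.02° = 53.48°.

latitude 60.06°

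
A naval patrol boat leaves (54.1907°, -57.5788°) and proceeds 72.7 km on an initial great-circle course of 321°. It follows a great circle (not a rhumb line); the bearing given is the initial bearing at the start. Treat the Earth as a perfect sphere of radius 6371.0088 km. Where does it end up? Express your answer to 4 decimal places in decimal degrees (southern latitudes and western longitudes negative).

The arc subtends δ = 72.7/6371.0088 = 0.011411 rad at the centre.
With φ₁ = 54.1907° = 0.945806 rad and θ = 321° = 5.602507 rad:
sin φ₂ = sin φ₁ cos δ + cos φ₁ sin δ cos θ = (0.810969)(0.999935) + (0.585089)(0.011411)(0.777146) = 0.816105
φ₂ = asin(0.816105) = 0.954638 rad = 54.6967°.
For the longitude increment, Δλ = atan2( sin θ sin δ cos φ₁, cos δ − sin φ₁ sin φ₂ ) = atan2(-0.004202, 0.338100) = -0.7120°.
λ₂ = λ₁ + Δλ = -58.2908°.

latitude 54.6967°, longitude -58.2908°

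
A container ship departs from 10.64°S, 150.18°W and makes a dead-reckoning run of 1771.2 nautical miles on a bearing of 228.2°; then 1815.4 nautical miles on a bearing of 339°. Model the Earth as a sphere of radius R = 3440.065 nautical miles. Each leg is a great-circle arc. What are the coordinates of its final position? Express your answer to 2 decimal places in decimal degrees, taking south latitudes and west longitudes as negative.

latitude -0.34°, longitude 174.63°

Apply the spherical direct solution leg by leg, carrying full precision between legs.
Leg 1: from (-10.64°, -150.18°), δ = 1771.2/3440.065 = 0.514874 rad, θ = 228.2° → φ = -28.90°, λ = -174.97°.
Leg 2: from (-28.90°, -174.97°), δ = 1815.4/3440.065 = 0.527723 rad, θ = 339° → φ = -0.34°, λ = 174.63°.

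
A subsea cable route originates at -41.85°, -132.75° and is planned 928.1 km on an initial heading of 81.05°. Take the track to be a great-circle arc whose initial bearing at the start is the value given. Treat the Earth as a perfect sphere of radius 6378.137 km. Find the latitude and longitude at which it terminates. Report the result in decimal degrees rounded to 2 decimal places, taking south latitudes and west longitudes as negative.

latitude -40.04°, longitude -121.97°

The arc subtends δ = 928.1/6378.137 = 0.145513 rad at the centre.
Start latitude φ₁ = -0.730420 rad; initial bearing θ = 1.414589 rad.
Destination latitude: φ₂ = arcsin( sin φ₁ cos δ + cos φ₁ sin δ cos θ ) = arcsin(-0.643328) = -40.04°.
Then Δλ = atan2(0.106694, 0.560214) = 0.188199 rad, from sin θ sin δ cos φ₁ over cos δ − sin φ₁ sin φ₂.
λ₂ = λ₁ + Δλ = -121.97°.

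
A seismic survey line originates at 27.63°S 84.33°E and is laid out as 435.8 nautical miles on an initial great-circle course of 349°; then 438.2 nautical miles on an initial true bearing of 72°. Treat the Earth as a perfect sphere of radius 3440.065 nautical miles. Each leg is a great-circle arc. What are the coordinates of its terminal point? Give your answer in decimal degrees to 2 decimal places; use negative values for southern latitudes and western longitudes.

latitude -18.09°, longitude 90.16°

Apply the spherical direct solution leg by leg, carrying full precision between legs.
Leg 1: from (-27.63°, 84.33°), δ = 435.8/3440.065 = 0.126684 rad, θ = 349° → φ = -20.50°, λ = 82.86°.
Leg 2: from (-20.50°, 82.86°), δ = 438.2/3440.065 = 0.127381 rad, θ = 72° → φ = -18.09°, λ = 90.16°.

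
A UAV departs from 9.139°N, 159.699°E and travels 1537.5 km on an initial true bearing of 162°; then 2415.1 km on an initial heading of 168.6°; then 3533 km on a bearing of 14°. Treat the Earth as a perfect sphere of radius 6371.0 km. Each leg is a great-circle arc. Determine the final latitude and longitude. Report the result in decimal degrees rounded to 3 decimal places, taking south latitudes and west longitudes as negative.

latitude 5.676°, longitude 175.940°

Apply the spherical direct solution leg by leg, carrying full precision between legs.
Leg 1: from (9.139°, 159.699°), δ = 1537.5/6371 = 0.241328 rad, θ = 162° → φ = -4.024°, λ = 163.945°.
Leg 2: from (-4.024°, 163.945°), δ = 2415.1/6371 = 0.379077 rad, θ = 168.6° → φ = -25.282°, λ = 168.585°.
Leg 3: from (-25.282°, 168.585°), δ = 3533/6371 = 0.554544 rad, θ = 14° → φ = 5.676°, λ = 175.940°.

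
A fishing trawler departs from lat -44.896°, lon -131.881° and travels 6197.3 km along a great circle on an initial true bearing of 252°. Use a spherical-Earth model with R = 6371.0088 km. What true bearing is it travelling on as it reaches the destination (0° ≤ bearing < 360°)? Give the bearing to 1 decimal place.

Central angle δ = d/R = 0.972734 rad.
Start latitude φ₁ = -0.783583 rad; initial bearing θ = 4.398230 rad.
sin φ₂ = sin φ₁ cos δ + cos φ₁ sin δ cos θ = (-0.705822)(0.563042) + (0.708389)(0.826428)(-0.309017) = -0.578316
φ₂ = asin(-0.578316) = -0.616663 rad = -35.332°.
For the longitude increment, Δλ = atan2( sin θ sin δ cos φ₁, cos δ − sin φ₁ sin φ₂ ) = atan2(-0.556780, 0.154854) = -74.458°.
λ₂ = -131.881° + -74.458° = -206.339°, normalized to (−180°, 180°] → 153.661°.
The forward bearing on arrival equals the back-azimuth from the destination plus 180°.
Back-azimuth from P₂ (-35.3°, 153.7°) to P₁ (-44.9°, -131.9°), with Δλ' = λ₁ − λ₂ = -285.5°: atan2( sin Δλ' cos φ₁ , cos φ₂ sin φ₁ − sin φ₂ cos φ₁ cos Δλ' ) = 124.3°.
Final bearing = (124.3° + 180°) mod 360° = 304.3°.

final bearing 304.3°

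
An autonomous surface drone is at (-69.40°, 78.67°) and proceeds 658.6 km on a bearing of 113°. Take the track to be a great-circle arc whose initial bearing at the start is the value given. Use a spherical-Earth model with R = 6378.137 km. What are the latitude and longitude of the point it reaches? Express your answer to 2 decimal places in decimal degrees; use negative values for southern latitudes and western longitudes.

Angular distance δ = d/R = 658.6 / 6378.137 = 0.103259 rad.
Converting: φ₁ = -1.211259 rad, θ = 1.972222 rad.
Destination latitude: φ₂ = arcsin( sin φ₁ cos δ + cos φ₁ sin δ cos θ ) = arcsin(-0.945244) = -70.95°.
Then Δλ = atan2(0.033383, 0.109869) = 0.294982 rad, from sin θ sin δ cos φ₁ over cos δ − sin φ₁ sin φ₂.
Hence λ₂ = 78.67° + 16.90° = 95.57°.

latitude -70.95°, longitude 95.57°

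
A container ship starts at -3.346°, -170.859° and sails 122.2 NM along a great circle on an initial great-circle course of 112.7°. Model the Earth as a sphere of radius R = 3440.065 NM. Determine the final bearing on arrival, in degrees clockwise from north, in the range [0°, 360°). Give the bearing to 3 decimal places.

final bearing 112.577°

δ = 122.2/3440.065 = 0.035523 rad (2.0353°).
Converting: φ₁ = -0.058399 rad, θ = 1.966986 rad.
Destination latitude: φ₂ = arcsin( sin φ₁ cos δ + cos φ₁ sin δ cos θ ) = arcsin(-0.072011) = -4.129°.
Then Δλ = atan2(0.032708, 0.995166) = 0.032855 rad, from sin θ sin δ cos φ₁ over cos δ − sin φ₁ sin φ₂.
Hence λ₂ = -170.859° + 1.882° = -168.977°.
The forward bearing on arrival equals the back-azimuth from the destination plus 180°.
Back-azimuth from P₂ (-4.129°, -168.977°) to P₁ (-3.346°, -170.859°), with Δλ' = λ₁ − λ₂ = -1.882°: atan2( sin Δλ' cos φ₁ , cos φ₂ sin φ₁ − sin φ₂ cos φ₁ cos Δλ' ) = 292.577°.
Final bearing = (292.577° + 180°) mod 360° = 112.577°.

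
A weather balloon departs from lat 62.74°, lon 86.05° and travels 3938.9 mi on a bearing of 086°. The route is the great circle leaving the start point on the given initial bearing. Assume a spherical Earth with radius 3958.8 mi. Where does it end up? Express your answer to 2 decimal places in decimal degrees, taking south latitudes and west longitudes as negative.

latitude 30.72°, longitude 162.78°

Angular distance δ = d/R = 3938.9 / 3958.8 = 0.994973 rad.
Start latitude φ₁ = 1.095020 rad; initial bearing θ = 1.500983 rad.
Applying the spherical law of cosines for sides, sin φ₂ = sin φ₁ cos δ + cos φ₁ sin δ cos θ = 0.510847, so φ₂ = 30.72°.
For the longitude increment, Δλ = atan2( sin θ sin δ cos φ₁, cos δ − sin φ₁ sin φ₂ ) = atan2(0.383233, 0.090414) = 76.73°.
Hence λ₂ = 86.05° + 76.73° = 162.78°.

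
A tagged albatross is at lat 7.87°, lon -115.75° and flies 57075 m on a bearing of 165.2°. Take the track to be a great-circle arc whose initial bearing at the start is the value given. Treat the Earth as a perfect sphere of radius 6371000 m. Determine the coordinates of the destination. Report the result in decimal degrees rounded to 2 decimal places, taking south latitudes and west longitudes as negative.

latitude 7.37°, longitude -115.62°

Central angle δ = d/R = 0.008959 rad.
With φ₁ = 7.87° = 0.137357 rad and θ = 165.2° = 2.883284 rad:
sin φ₂ = sin φ₁ cos δ + cos φ₁ sin δ cos θ = (0.136926)(0.999960) + (0.990581)(0.008958)(-0.966823) = 0.128341
φ₂ = asin(0.128341) = 0.128696 rad = 7.37°.
Δλ = atan2( sin θ sin δ cos φ₁ , cos δ − sin φ₁ sin φ₂ ) = atan2(0.002267, 0.982387) = 0.002307 rad = 0.13°.
λ₂ = -115.75° + 0.13° = -115.62°.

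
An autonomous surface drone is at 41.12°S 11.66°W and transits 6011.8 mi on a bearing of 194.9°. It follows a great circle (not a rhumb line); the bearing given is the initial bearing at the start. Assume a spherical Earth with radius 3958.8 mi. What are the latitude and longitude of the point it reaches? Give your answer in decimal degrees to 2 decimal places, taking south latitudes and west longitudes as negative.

The arc subtends δ = 6011.8/3958.8 = 1.518591 rad at the centre.
Start latitude φ₁ = -0.717679 rad; initial bearing θ = 3.401647 rad.
sin φ₂ = sin φ₁ cos δ + cos φ₁ sin δ cos θ = (-0.657638)(0.052181) + (0.753334)(0.998638)(-0.966376) = -0.761328
φ₂ = asin(-0.761328) = -0.865359 rad = -49.58°.
Then Δλ = atan2(-0.193443, -0.448498) = -2.734387 rad, from sin θ sin δ cos φ₁ over cos δ − sin φ₁ sin φ₂.
λ₂ = -11.66° + -156.67° = -168.33°.

latitude -49.58°, longitude -168.33°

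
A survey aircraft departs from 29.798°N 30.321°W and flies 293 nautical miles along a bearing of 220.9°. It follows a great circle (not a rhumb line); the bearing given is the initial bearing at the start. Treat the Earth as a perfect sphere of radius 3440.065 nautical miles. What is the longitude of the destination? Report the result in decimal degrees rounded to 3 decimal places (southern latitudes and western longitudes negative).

longitude -33.876°

Angular distance δ = d/R = 293 / 3440.065 = 0.085173 rad.
Start latitude φ₁ = 0.520073 rad; initial bearing θ = 3.855432 rad.
sin φ₂ = sin φ₁ cos δ + cos φ₁ sin δ cos θ = (0.496944)(0.996375) + (0.867783)(0.085070)(-0.755853) = 0.439344
φ₂ = asin(0.439344) = 0.454868 rad = 26.062°.
For the longitude increment, Δλ = atan2( sin θ sin δ cos φ₁, cos δ − sin φ₁ sin φ₂ ) = atan2(-0.048334, 0.778046) = -3.555°.
λ₂ = -30.321° + -3.555° = -33.876°.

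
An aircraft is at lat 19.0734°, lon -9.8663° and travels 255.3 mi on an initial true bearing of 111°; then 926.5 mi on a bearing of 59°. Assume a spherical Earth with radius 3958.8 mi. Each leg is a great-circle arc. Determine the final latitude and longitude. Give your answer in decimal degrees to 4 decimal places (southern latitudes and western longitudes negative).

latitude 24.1894°, longitude 6.3415°

Apply the spherical direct solution leg by leg, carrying full precision between legs.
Leg 1: from (19.0734°, -9.8663°), δ = 255.3/3958.8 = 0.064489 rad, θ = 111° → φ = 17.7144°, λ = -6.2452°.
Leg 2: from (17.7144°, -6.2452°), δ = 926.5/3958.8 = 0.234036 rad, θ = 59° → φ = 24.1894°, λ = 6.3415°.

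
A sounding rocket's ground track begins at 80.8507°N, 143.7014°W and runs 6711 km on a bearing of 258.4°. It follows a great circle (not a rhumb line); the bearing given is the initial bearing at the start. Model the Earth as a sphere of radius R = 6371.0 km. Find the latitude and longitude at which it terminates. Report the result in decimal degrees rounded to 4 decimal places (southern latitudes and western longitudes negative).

δ = 6711/6371 = 1.053367 rad (60.3535°).
With φ₁ = 80.8507° = 1.411111 rad and θ = 258.4° = 4.509931 rad:
Destination latitude: φ₂ = arcsin( sin φ₁ cos δ + cos φ₁ sin δ cos θ ) = arcsin(0.460567) = 27.4237°.
Then Δλ = atan2(-0.135370, 0.039940) = -1.283891 rad, from sin θ sin δ cos φ₁ over cos δ − sin φ₁ sin φ₂.
λ₂ = -143.7014° + -73.5615° = -217.2629°, normalized to (−180°, 180°] → 142.7371°.

latitude 27.4237°, longitude 142.7371°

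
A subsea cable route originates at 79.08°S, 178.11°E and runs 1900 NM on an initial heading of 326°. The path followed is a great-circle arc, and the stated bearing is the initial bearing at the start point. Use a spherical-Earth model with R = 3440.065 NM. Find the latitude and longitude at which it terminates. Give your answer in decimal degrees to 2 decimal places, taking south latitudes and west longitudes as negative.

Central angle δ = d/R = 0.552315 rad.
With φ₁ = -79.08° = -1.380206 rad and θ = 326° = 5.689773 rad:
sin φ₂ = sin φ₁ cos δ + cos φ₁ sin δ cos θ = (-0.981893)(0.851312) + (0.189438)(0.524660)(0.829038) = -0.753499
φ₂ = asin(-0.753499) = -0.853367 rad = -48.89°.
Then Δλ = atan2(-0.055578, 0.111457) = -0.462569 rad, from sin θ sin δ cos φ₁ over cos δ − sin φ₁ sin φ₂.
Hence λ₂ = 178.11° + -26.50° = 151.61°.

latitude -48.89°, longitude 151.61°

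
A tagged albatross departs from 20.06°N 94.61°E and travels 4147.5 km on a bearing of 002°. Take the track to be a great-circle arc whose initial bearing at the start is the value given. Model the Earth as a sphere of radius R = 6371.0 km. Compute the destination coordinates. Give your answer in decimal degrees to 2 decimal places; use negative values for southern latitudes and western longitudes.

Angular distance δ = d/R = 4147.5 / 6371 = 0.650997 rad.
Start latitude φ₁ = 0.350113 rad; initial bearing θ = 0.034907 rad.
Applying the spherical law of cosines for sides, sin φ₂ = sin φ₁ cos δ + cos φ₁ sin δ cos θ = 0.841723, so φ₂ = 57.32°.
Then Δλ = atan2(0.019865, 0.506766) = 0.039180 rad, from sin θ sin δ cos φ₁ over cos δ − sin φ₁ sin φ₂.
λ₂ = λ₁ + Δλ = 96.85°.

latitude 57.32°, longitude 96.85°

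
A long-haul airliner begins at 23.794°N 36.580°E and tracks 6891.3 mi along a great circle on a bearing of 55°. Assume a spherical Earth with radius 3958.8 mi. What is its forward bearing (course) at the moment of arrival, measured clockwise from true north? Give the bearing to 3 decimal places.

final bearing 122.982°

The arc subtends δ = 6891.3/3958.8 = 1.740755 rad at the centre.
Start latitude φ₁ = 0.415284 rad; initial bearing θ = 0.959931 rad.
Destination latitude: φ₂ = arcsin( sin φ₁ cos δ + cos φ₁ sin δ cos θ ) = arcsin(0.449022) = 26.681°.
Then Δλ = atan2(0.738726, -0.350299) = 2.013586 rad, from sin θ sin δ cos φ₁ over cos δ − sin φ₁ sin φ₂.
λ₂ = 36.580° + 115.370° = 151.950°.
The forward bearing on arrival equals the back-azimuth from the destination plus 180°.
Back-azimuth from P₂ (26.681°, 151.950°) to P₁ (23.794°, 36.580°), with Δλ' = λ₁ − λ₂ = -115.370°: atan2( sin Δλ' cos φ₁ , cos φ₂ sin φ₁ − sin φ₂ cos φ₁ cos Δλ' ) = 302.982°.
Final bearing = (302.982° + 180°) mod 360° = 122.982°.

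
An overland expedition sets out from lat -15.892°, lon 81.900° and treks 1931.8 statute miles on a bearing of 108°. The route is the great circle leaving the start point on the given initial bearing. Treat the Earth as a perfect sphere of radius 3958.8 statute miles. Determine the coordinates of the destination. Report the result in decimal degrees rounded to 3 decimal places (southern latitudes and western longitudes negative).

latitude -22.408°, longitude 110.737°

δ = 1931.8/3958.8 = 0.487976 rad (27.9590°).
Converting: φ₁ = -0.277368 rad, θ = 1.884956 rad.
Destination latitude: φ₂ = arcsin( sin φ₁ cos δ + cos φ₁ sin δ cos θ ) = arcsin(-0.381207) = -22.408°.
For the longitude increment, Δλ = atan2( sin θ sin δ cos φ₁, cos δ − sin φ₁ sin φ₂ ) = atan2(0.428850, 0.778900) = 28.837°.
λ₂ = 81.900° + 28.837° = 110.737°.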